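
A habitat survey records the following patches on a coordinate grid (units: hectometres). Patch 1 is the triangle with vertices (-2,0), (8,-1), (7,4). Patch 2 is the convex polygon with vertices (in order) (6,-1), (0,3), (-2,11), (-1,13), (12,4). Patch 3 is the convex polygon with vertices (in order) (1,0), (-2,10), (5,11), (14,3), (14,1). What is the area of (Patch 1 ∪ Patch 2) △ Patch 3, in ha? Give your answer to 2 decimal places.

|Patch 1 ∪ Patch 2| = 102.8686.
|(Patch 1 ∪ Patch 2) ∩ Patch 3| = 87.5905.
|(Patch 1 ∪ Patch 2) △ Patch 3| = 102.8686 + 115 − 175.1811 = 42.69.

42.69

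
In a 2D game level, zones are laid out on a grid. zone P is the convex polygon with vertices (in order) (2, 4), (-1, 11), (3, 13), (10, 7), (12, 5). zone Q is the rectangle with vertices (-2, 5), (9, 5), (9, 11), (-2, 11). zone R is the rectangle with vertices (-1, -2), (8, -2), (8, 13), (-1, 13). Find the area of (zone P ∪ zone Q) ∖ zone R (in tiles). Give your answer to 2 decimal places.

|zone P ∪ zone Q| = 81.9762.
|(zone P ∪ zone Q) ∩ zone R| = 64.7476.
|(zone P ∪ zone Q) ∖ zone R| = 81.9762 − 64.7476 = 17.23.

17.23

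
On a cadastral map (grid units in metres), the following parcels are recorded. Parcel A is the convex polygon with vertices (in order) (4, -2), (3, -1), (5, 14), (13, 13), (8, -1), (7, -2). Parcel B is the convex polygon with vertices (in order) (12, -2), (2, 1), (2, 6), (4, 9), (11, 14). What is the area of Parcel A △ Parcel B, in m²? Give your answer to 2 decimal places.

57.65

|Parcel A| = 100, |Parcel B| = 106.5, |Parcel A∩Parcel B| = 74.424.
|Parcel A △ Parcel B| = |Parcel A| + |Parcel B| − 2·|Parcel A∩Parcel B| = 100 + 106.5 − 148.8479 = 57.65.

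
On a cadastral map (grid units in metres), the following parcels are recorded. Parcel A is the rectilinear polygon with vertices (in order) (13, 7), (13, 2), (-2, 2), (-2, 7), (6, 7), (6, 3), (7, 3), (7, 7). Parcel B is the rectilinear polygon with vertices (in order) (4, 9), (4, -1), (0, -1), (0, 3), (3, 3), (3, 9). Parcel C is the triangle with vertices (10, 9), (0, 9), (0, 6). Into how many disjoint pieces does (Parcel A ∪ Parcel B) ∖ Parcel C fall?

1

(Parcel A ∪ Parcel B) ∖ Parcel C is a single connected region.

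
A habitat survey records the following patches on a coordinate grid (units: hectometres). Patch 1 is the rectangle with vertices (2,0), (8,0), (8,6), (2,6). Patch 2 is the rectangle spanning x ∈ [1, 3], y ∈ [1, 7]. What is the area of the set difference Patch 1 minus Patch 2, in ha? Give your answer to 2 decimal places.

31.00

|Patch 1∩Patch 2|: x∈[2,3], y∈[1,6] → 1·5 = 5.
|Patch 1| = 36.
|Patch 1 ∖ Patch 2| = |Patch 1| − |Patch 1∩Patch 2| = 36 − 5 = 31.00.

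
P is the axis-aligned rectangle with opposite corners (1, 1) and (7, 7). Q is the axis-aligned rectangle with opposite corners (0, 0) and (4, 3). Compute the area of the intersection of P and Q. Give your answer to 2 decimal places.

|P∩Q|: x∈[1,4], y∈[1,3] → 3·2 = 6.

6.00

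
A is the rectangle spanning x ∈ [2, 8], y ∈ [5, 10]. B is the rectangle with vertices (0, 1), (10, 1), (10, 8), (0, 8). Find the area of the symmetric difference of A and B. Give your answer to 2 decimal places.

64.00

|A∩B|: x∈[2,8], y∈[5,8] → 6·3 = 18.
|A △ B| = |A| + |B| − 2·|A∩B| = 30 + 70 − 36 = 64.00.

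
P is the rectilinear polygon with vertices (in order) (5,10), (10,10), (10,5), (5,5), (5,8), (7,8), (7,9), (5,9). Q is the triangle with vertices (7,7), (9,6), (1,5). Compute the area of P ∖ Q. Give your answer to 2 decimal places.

|P| = 23, |P∩Q| = 3.3333.
|P ∖ Q| = |P| − |P∩Q| = 23 − 3.3333 = 19.67.

19.67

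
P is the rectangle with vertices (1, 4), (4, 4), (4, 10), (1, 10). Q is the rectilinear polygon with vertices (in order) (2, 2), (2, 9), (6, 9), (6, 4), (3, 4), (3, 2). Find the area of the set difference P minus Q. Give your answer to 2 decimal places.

|P| = 18, |P∩Q| = 10.
|P ∖ Q| = |P| − |P∩Q| = 18 − 10 = 8.00.

8.00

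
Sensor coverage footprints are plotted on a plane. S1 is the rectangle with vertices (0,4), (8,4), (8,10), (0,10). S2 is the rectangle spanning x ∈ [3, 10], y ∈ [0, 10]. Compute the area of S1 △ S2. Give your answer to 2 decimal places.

|S1∩S2|: x∈[3,8], y∈[4,10] → 5·6 = 30.
|S1 △ S2| = |S1| + |S2| − 2·|S1∩S2| = 48 + 70 − 60 = 58.00.

58.00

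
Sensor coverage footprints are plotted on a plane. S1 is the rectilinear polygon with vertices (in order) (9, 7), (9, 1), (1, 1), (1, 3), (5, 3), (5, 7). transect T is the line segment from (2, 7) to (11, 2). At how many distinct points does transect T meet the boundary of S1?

2

The segment meets the boundary at (9,3.111), (5,5.333).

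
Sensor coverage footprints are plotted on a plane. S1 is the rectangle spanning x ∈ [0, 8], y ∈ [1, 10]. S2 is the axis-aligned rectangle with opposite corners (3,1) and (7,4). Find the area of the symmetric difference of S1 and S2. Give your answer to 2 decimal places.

60.00

|S1∩S2|: x∈[3,7], y∈[1,4] → 4·3 = 12.
|S1 △ S2| = |S1| + |S2| − 2·|S1∩S2| = 72 + 12 − 24 = 60.00.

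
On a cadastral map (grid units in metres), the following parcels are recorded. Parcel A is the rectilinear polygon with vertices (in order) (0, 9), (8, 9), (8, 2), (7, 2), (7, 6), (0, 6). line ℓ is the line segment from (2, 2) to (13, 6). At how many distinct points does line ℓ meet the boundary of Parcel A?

2

The segment meets the boundary at (8,4.182), (7,3.818).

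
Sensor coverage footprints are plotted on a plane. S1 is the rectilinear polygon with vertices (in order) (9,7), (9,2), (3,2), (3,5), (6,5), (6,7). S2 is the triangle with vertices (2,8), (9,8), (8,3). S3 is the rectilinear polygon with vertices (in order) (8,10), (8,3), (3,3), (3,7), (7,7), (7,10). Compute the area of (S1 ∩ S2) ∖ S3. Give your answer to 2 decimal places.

1.60

|S1 ∩ S2| = 8.
|(S1 ∩ S2) ∩ S3| = 6.4.
|(S1 ∩ S2) ∖ S3| = 8 − 6.4 = 1.60.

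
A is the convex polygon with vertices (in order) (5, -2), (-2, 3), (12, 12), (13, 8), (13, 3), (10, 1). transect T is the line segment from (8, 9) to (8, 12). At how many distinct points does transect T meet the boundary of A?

1

The segment meets the boundary at (8,9.429).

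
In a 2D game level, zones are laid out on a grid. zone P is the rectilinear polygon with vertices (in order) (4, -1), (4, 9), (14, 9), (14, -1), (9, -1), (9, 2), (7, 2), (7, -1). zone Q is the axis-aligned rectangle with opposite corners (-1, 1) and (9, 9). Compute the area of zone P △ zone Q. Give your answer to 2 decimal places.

98.00

|zone P| = 94, |zone Q| = 80, |zone P∩zone Q| = 38.
|zone P △ zone Q| = |zone P| + |zone Q| − 2·|zone P∩zone Q| = 94 + 80 − 76 = 98.00.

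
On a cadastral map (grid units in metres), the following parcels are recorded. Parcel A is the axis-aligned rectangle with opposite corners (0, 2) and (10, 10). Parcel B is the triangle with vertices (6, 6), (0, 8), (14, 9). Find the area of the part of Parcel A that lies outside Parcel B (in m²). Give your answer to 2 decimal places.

|Parcel A| = 80, |Parcel A∩Parcel B| = 14.5714.
|Parcel A ∖ Parcel B| = |Parcel A| − |Parcel A∩Parcel B| = 80 − 14.5714 = 65.43.

65.43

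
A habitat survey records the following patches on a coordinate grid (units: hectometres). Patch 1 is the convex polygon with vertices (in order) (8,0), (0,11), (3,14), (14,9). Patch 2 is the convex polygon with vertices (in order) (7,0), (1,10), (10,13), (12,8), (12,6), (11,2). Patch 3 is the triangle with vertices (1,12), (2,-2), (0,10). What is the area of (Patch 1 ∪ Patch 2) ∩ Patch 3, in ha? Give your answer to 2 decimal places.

The region (Patch 1 ∪ Patch 2) ∩ Patch 3 is the polygon with vertices (0.296,10.593), (1,12), (1.188,9.366).
By the shoelace formula its area is 1.06.

1.06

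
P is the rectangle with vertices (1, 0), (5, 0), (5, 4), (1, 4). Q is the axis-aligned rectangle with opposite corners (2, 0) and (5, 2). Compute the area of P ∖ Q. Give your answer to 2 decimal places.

10.00

|P∩Q|: x∈[2,5], y∈[0,2] → 3·2 = 6.
|P| = 16.
|P ∖ Q| = |P| − |P∩Q| = 16 − 6 = 10.00.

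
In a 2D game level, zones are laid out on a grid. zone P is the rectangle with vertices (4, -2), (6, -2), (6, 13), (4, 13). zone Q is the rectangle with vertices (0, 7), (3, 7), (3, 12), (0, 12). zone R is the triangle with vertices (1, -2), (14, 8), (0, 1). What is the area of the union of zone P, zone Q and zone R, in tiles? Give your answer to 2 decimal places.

64.65

By inclusion–exclusion:
Individual areas: |zone P| = 30, |zone Q| = 15, |zone R| = 24.5.
|zone P∩zone Q| = 0 (no overlap).
|zone P∩zone R| = 4.8462.
|zone Q∩zone R| = 0.
|zone P∩zone Q∩zone R| = 0.
|zone P ∪ zone Q ∪ zone R| = 69.5 − 4.8462 + 0 = 64.65.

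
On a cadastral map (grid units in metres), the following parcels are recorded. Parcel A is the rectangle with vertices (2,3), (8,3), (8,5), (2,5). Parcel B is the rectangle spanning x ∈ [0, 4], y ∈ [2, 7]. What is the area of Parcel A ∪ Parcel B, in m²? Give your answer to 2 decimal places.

28.00

By inclusion–exclusion:
Individual areas: |Parcel A| = 12, |Parcel B| = 20.
|Parcel A∩Parcel B|: x∈[2,4], y∈[3,5] → 2·2 = 4.
|Parcel A ∪ Parcel B| = 32 − 4 = 28.00.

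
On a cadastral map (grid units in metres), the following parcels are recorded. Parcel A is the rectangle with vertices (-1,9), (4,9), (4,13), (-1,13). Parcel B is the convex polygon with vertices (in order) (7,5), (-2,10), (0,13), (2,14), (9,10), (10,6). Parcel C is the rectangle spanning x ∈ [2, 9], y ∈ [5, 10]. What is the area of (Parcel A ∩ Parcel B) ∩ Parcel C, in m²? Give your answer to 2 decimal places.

2.00

The region (Parcel A ∩ Parcel B) ∩ Parcel C is the polygon with vertices (2,9), (2,10), (4,10), (4,9).
By the shoelace formula its area is 2.00.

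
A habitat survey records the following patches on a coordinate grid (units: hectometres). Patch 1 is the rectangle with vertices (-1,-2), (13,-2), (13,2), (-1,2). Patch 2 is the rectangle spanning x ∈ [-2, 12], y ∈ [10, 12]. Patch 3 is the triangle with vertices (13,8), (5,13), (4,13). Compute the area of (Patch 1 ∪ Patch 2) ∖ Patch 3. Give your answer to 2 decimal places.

|Patch 1 ∪ Patch 2| = 84.
|(Patch 1 ∪ Patch 2) ∩ Patch 3| = 1.2.
|(Patch 1 ∪ Patch 2) ∖ Patch 3| = 84 − 1.2 = 82.80.

82.80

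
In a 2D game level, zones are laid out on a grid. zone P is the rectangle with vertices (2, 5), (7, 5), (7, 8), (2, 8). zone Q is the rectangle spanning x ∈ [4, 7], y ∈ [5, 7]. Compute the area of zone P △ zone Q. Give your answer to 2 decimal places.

9.00

|zone P∩zone Q|: x∈[4,7], y∈[5,7] → 3·2 = 6.
|zone P △ zone Q| = |zone P| + |zone Q| − 2·|zone P∩zone Q| = 15 + 6 − 12 = 9.00.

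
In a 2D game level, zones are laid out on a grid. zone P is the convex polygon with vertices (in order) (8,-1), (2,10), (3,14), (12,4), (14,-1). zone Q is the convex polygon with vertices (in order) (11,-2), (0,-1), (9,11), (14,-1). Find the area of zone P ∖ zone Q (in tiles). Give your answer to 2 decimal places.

23.67

|zone P| = 75, |zone P∩zone Q| = 51.3327.
|zone P ∖ zone Q| = |zone P| − |zone P∩zone Q| = 75 − 51.3327 = 23.67.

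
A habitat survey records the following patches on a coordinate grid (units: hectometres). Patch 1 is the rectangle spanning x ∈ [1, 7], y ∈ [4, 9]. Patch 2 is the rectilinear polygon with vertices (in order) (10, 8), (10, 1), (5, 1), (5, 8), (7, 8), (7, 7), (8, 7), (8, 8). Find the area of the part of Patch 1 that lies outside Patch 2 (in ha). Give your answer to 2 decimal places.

22.00

|Patch 1| = 30, |Patch 1∩Patch 2| = 8.
|Patch 1 ∖ Patch 2| = |Patch 1| − |Patch 1∩Patch 2| = 30 − 8 = 22.00.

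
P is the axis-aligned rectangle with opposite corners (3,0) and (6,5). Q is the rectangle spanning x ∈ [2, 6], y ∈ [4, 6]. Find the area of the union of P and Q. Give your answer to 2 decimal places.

By inclusion–exclusion:
Individual areas: |P| = 15, |Q| = 8.
|P∩Q|: x∈[3,6], y∈[4,5] → 3·1 = 3.
|P ∪ Q| = 23 − 3 = 20.00.

20.00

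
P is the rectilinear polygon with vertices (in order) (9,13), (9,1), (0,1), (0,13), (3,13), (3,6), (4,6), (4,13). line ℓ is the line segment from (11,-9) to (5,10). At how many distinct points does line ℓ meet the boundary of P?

1

The segment meets the boundary at (7.842,1).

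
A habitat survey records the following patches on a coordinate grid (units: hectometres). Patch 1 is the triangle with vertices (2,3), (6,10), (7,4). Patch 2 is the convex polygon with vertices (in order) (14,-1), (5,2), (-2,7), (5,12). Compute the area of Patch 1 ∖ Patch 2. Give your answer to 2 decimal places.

|Patch 1| = 15.5, |Patch 1∩Patch 2| = 15.0507.
|Patch 1 ∖ Patch 2| = |Patch 1| − |Patch 1∩Patch 2| = 15.5 − 15.0507 = 0.45.

0.45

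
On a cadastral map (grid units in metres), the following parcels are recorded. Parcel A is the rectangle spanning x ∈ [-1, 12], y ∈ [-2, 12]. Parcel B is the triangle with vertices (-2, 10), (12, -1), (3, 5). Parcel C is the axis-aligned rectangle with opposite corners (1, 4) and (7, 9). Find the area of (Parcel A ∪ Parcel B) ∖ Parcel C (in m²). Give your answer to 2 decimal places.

152.11

|Parcel A ∪ Parcel B| = 182.1071.
|(Parcel A ∪ Parcel B) ∩ Parcel C| = 30.
|(Parcel A ∪ Parcel B) ∖ Parcel C| = 182.1071 − 30 = 152.11.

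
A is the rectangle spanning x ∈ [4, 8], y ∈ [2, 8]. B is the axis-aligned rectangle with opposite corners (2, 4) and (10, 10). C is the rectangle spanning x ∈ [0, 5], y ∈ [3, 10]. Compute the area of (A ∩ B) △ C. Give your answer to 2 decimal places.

43.00

|A ∩ B| = 16.
|(A ∩ B) ∩ C| = 4.
|(A ∩ B) △ C| = 16 + 35 − 8 = 43.00.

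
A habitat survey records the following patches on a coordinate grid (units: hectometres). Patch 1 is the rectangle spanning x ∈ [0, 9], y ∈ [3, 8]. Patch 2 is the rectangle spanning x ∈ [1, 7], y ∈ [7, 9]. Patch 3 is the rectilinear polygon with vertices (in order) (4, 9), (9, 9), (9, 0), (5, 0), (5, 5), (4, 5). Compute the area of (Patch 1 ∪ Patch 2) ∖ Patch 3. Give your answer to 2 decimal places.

25.00

|Patch 1 ∪ Patch 2| = 51.
|(Patch 1 ∪ Patch 2) ∩ Patch 3| = 26.
|(Patch 1 ∪ Patch 2) ∖ Patch 3| = 51 − 26 = 25.00.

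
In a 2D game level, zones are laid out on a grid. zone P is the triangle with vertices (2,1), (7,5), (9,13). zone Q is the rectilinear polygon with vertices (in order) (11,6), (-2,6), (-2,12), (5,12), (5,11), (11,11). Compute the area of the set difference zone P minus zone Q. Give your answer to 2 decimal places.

8.50

|zone P| = 16, |zone P∩zone Q| = 7.5.
|zone P ∖ zone Q| = |zone P| − |zone P∩zone Q| = 16 − 7.5 = 8.50.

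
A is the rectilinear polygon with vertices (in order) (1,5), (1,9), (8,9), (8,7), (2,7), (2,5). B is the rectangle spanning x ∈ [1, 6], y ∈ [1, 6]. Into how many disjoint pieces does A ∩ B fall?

1

A ∩ B is a single connected region.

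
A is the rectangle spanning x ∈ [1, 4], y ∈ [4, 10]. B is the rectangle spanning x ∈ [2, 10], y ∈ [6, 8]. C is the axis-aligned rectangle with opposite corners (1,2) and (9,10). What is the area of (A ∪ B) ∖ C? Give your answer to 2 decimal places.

|A ∪ B| = 30.
|(A ∪ B) ∩ C| = 28.
|(A ∪ B) ∖ C| = 30 − 28 = 2.00.

2.00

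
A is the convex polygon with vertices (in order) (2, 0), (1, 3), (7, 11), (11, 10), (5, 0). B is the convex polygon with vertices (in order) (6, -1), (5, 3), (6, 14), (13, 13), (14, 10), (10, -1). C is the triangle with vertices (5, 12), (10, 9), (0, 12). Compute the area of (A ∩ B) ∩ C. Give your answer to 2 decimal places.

The region (A ∩ B) ∩ C is the polygon with vertices (6.897,10.862), (10,9), (6.327,10.102).
By the shoelace formula its area is 1.71.

1.71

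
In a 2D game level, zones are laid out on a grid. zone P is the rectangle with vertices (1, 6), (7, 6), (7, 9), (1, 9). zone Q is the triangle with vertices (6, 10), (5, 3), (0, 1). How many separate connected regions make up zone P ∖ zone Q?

zone P ∖ zone Q splits into 2 disjoint pieces (area 4.0714, area 10).

2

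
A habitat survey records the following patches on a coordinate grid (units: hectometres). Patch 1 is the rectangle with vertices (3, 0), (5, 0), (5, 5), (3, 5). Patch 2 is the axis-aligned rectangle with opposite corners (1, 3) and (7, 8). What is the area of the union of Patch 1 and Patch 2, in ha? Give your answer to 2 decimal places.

36.00

By inclusion–exclusion:
Individual areas: |Patch 1| = 10, |Patch 2| = 30.
|Patch 1∩Patch 2|: x∈[3,5], y∈[3,5] → 2·2 = 4.
|Patch 1 ∪ Patch 2| = 40 − 4 = 36.00.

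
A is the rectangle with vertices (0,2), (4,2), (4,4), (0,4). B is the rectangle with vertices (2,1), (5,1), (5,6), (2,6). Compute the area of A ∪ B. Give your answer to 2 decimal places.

19.00

By inclusion–exclusion:
Individual areas: |A| = 8, |B| = 15.
|A∩B|: x∈[2,4], y∈[2,4] → 2·2 = 4.
|A ∪ B| = 23 − 4 = 19.00.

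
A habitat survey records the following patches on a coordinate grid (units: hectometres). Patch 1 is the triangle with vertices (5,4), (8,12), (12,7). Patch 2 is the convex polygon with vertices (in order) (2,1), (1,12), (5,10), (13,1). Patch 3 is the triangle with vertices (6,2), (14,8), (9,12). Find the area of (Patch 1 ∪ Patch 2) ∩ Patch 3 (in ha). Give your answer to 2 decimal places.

The region (Patch 1 ∪ Patch 2) ∩ Patch 3 is the polygon with vertices (12,7), (8.862,5.655), (9.667,4.75), (6,2), (8.727,11.091).
By the shoelace formula its area is 19.41.

19.41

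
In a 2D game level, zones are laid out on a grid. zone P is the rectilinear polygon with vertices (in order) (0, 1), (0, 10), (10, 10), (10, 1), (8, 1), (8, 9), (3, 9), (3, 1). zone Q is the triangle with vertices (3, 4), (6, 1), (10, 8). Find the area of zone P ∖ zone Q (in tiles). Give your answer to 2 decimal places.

47.64

|zone P| = 50, |zone P∩zone Q| = 2.3571.
|zone P ∖ zone Q| = |zone P| − |zone P∩zone Q| = 50 − 2.3571 = 47.64.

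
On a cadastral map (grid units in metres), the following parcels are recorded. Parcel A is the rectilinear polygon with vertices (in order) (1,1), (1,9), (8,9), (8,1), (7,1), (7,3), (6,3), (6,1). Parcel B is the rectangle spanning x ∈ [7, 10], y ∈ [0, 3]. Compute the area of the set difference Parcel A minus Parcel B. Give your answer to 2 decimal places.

|Parcel A| = 54, |Parcel A∩Parcel B| = 2.
|Parcel A ∖ Parcel B| = |Parcel A| − |Parcel A∩Parcel B| = 54 − 2 = 52.00.

52.00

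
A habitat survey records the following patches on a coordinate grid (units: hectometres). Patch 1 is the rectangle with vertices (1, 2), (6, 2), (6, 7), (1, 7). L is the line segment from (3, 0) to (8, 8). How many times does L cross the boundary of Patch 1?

The segment meets the boundary at (6,4.8), (4.25,2).

2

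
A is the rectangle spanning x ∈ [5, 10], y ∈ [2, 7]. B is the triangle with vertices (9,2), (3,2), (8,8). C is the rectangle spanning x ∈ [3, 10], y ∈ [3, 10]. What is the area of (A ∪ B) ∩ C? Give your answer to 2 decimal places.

The region (A ∪ B) ∩ C is the polygon with vertices (10,3), (3.833,3), (5,4.4), (5,7), (7.167,7), (8,8), (8.167,7), (10,7).
By the shoelace formula its area is 21.32.

21.32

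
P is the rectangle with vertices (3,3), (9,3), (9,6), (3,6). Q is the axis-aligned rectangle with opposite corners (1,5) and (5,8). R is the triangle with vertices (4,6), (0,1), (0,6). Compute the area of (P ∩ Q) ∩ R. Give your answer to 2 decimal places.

The region (P ∩ Q) ∩ R is the polygon with vertices (4,6), (3.2,5), (3,5), (3,6).
By the shoelace formula its area is 0.60.

0.60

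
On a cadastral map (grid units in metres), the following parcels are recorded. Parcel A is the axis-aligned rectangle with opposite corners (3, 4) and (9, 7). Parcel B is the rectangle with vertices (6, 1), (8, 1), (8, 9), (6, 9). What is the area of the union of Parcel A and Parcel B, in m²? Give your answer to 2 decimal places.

By inclusion–exclusion:
Individual areas: |Parcel A| = 18, |Parcel B| = 16.
|Parcel A∩Parcel B|: x∈[6,8], y∈[4,7] → 2·3 = 6.
|Parcel A ∪ Parcel B| = 34 − 6 = 28.00.

28.00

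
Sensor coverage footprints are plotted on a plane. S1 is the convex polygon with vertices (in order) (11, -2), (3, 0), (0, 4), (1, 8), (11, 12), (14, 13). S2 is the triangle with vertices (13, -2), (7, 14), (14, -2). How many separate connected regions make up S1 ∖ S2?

S1 ∖ S2 splits into 2 disjoint pieces (area 97.6087, area 27.2716).

2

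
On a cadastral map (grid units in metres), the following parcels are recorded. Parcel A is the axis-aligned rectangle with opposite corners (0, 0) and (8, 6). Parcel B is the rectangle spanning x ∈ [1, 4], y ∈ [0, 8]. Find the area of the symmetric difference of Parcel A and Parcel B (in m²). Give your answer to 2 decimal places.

|Parcel A∩Parcel B|: x∈[1,4], y∈[0,6] → 3·6 = 18.
|Parcel A △ Parcel B| = |Parcel A| + |Parcel B| − 2·|Parcel A∩Parcel B| = 48 + 24 − 36 = 36.00.

36.00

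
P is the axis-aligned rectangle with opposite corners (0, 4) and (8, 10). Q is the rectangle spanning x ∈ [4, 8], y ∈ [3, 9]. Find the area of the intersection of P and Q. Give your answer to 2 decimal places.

20.00

|P∩Q|: x∈[4,8], y∈[4,9] → 4·5 = 20.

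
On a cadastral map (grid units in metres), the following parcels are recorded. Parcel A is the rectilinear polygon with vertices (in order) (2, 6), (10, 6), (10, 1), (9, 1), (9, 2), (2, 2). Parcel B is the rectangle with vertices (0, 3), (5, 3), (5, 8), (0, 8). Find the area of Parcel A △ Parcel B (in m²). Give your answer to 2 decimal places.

40.00

|Parcel A| = 33, |Parcel B| = 25, |Parcel A∩Parcel B| = 9.
|Parcel A △ Parcel B| = |Parcel A| + |Parcel B| − 2·|Parcel A∩Parcel B| = 33 + 25 − 18 = 40.00.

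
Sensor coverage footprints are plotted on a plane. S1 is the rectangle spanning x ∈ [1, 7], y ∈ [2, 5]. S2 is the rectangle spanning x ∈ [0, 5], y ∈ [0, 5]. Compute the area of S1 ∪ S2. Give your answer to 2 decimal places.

By inclusion–exclusion:
Individual areas: |S1| = 18, |S2| = 25.
|S1∩S2|: x∈[1,5], y∈[2,5] → 4·3 = 12.
|S1 ∪ S2| = 43 − 12 = 31.00.

31.00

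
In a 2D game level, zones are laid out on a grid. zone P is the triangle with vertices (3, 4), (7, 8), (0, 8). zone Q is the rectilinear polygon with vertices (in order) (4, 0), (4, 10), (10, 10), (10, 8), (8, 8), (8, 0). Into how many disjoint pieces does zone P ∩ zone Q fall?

1

zone P ∩ zone Q is a single connected region.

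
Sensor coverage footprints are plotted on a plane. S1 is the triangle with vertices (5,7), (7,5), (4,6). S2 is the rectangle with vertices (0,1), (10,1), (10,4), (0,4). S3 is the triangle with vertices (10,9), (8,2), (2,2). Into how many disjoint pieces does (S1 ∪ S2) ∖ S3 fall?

2

(S1 ∪ S2) ∖ S3 splits into 2 disjoint pieces (area 1.7218, area 19.7143).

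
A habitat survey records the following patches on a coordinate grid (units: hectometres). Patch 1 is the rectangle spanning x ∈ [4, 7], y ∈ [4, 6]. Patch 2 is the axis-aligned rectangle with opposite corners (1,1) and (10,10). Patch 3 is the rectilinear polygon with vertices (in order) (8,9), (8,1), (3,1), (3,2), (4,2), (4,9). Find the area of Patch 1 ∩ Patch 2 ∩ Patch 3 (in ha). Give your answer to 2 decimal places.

The intersection is the polygon with vertices (4,6), (7,6), (7,4), (4,4).
By the shoelace formula its area is 6.00.

6.00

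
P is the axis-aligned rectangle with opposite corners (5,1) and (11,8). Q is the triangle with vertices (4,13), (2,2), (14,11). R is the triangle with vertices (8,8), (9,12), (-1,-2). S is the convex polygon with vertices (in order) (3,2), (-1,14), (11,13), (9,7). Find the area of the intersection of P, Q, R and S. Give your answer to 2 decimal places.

4.09

The intersection is the polygon with vertices (5,4.667), (5,6.4), (6.143,8), (8,8).
By the shoelace formula its area is 4.09.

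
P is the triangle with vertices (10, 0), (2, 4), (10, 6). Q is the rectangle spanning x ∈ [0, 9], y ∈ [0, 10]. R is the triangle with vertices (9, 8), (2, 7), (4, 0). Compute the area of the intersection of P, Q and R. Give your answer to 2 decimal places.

The intersection is the polygon with vertices (7.333,5.333), (5.429,2.286), (3,3.5), (2.8,4.2).
By the shoelace formula its area is 6.56.

6.56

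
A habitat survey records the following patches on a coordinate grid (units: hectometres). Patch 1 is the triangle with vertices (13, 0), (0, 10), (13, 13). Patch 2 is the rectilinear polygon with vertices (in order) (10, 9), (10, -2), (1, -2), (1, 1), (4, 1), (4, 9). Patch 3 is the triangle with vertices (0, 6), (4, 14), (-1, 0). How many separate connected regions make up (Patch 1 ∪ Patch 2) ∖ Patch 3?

(Patch 1 ∪ Patch 2) ∖ Patch 3 splits into 2 disjoint pieces (area 130.3658, area 1.6329).

2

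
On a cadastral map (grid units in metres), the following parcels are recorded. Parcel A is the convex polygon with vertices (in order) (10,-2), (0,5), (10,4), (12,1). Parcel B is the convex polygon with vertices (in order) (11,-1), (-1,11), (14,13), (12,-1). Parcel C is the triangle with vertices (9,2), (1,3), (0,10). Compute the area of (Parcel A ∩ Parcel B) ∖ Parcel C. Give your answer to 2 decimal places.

12.12

|Parcel A ∩ Parcel B| = 14.0889.
|(Parcel A ∩ Parcel B) ∩ Parcel C| = 1.9724.
|(Parcel A ∩ Parcel B) ∖ Parcel C| = 14.0889 − 1.9724 = 12.12.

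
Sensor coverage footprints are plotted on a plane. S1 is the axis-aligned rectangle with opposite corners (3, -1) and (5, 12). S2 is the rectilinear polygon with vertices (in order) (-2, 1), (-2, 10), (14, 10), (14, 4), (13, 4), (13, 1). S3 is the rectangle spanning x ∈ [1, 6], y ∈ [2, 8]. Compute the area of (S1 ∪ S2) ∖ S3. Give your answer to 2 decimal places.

119.00

|S1 ∪ S2| = 149.
|(S1 ∪ S2) ∩ S3| = 30.
|(S1 ∪ S2) ∖ S3| = 149 − 30 = 119.00.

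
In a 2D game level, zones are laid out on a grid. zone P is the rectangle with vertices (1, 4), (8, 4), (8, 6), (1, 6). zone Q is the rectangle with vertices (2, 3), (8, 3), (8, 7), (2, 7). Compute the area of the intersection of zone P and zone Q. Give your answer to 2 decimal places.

|zone P∩zone Q|: x∈[2,8], y∈[4,6] → 6·2 = 12.

12.00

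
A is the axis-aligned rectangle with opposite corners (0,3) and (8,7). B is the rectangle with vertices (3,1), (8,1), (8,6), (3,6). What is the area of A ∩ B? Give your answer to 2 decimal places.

15.00

|A∩B|: x∈[3,8], y∈[3,6] → 5·3 = 15.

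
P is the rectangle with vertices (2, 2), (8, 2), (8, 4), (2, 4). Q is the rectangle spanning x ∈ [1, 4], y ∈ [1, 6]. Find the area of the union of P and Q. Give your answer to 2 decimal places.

By inclusion–exclusion:
Individual areas: |P| = 12, |Q| = 15.
|P∩Q|: x∈[2,4], y∈[2,4] → 2·2 = 4.
|P ∪ Q| = 27 − 4 = 23.00.

23.00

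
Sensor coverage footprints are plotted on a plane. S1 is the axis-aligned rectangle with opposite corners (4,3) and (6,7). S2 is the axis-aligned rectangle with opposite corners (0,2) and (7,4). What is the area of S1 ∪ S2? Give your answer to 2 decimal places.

By inclusion–exclusion:
Individual areas: |S1| = 8, |S2| = 14.
|S1∩S2|: x∈[4,6], y∈[3,4] → 2·1 = 2.
|S1 ∪ S2| = 22 − 2 = 20.00.

20.00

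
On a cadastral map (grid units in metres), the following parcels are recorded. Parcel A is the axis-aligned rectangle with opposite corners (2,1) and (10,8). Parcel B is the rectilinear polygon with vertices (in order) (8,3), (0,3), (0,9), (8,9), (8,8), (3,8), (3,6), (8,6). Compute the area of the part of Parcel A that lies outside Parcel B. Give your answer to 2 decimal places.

36.00

|Parcel A| = 56, |Parcel A∩Parcel B| = 20.
|Parcel A ∖ Parcel B| = |Parcel A| − |Parcel A∩Parcel B| = 56 − 20 = 36.00.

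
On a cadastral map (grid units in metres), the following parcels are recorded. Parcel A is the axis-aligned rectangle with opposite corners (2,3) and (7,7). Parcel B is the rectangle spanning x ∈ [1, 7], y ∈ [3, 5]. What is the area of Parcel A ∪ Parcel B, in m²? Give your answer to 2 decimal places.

By inclusion–exclusion:
Individual areas: |Parcel A| = 20, |Parcel B| = 12.
|Parcel A∩Parcel B|: x∈[2,7], y∈[3,5] → 5·2 = 10.
|Parcel A ∪ Parcel B| = 32 − 10 = 22.00.

22.00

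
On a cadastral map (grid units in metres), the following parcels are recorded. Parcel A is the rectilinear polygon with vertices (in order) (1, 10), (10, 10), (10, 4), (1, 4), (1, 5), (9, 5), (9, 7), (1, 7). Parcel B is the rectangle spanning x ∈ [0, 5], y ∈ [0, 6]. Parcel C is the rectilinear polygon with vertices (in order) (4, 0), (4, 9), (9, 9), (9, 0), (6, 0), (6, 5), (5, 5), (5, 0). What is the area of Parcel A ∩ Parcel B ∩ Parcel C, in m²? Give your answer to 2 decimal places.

The intersection is the polygon with vertices (5,5), (5,4), (4,4), (4,5).
By the shoelace formula its area is 1.00.

1.00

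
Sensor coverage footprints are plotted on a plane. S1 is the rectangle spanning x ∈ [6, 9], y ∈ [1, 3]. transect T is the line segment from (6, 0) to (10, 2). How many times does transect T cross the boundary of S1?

2

The segment meets the boundary at (9,1.5), (8,1).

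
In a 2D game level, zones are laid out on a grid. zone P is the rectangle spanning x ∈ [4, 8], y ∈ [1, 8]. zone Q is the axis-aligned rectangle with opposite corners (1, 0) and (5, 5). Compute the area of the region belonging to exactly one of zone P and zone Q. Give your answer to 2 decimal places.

40.00

|zone P∩zone Q|: x∈[4,5], y∈[1,5] → 1·4 = 4.
|zone P △ zone Q| = |zone P| + |zone Q| − 2·|zone P∩zone Q| = 28 + 20 − 8 = 40.00.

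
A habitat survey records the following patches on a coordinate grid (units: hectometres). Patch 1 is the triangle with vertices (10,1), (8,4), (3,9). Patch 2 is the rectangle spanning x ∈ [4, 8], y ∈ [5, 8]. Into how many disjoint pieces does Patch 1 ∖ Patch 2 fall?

2

Patch 1 ∖ Patch 2 splits into 2 disjoint pieces (area 1.5, area 0.0714).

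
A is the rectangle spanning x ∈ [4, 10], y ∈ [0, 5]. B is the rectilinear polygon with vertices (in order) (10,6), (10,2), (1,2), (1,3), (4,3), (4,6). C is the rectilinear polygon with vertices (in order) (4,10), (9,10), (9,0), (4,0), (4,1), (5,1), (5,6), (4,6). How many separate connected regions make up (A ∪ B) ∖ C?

2

(A ∪ B) ∖ C splits into 2 disjoint pieces (area 6, area 8).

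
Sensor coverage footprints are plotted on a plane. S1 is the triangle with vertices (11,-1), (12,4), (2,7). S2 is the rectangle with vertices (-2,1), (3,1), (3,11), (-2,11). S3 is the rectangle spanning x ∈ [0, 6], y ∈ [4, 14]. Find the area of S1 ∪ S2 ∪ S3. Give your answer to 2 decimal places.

110.96

By inclusion–exclusion:
Individual areas: |S1| = 26.5, |S2| = 50, |S3| = 60.
|S1∩S2| = 0.2944.
|S1∩S3| = 4.5375.
|S2∩S3|: x∈[0,3], y∈[4,11] → 3·7 = 21.
|S1∩S2∩S3| = 0.2944.
|S1 ∪ S2 ∪ S3| = 136.5 − 25.8319 + 0.2944 = 110.96.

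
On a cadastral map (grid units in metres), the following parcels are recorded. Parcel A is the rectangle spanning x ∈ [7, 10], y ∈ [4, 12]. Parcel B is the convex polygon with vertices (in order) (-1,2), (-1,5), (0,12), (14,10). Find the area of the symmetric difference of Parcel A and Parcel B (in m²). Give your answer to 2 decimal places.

74.19

|Parcel A| = 24, |Parcel B| = 72.5, |Parcel A∩Parcel B| = 11.1571.
|Parcel A △ Parcel B| = |Parcel A| + |Parcel B| − 2·|Parcel A∩Parcel B| = 24 + 72.5 − 22.3143 = 74.19.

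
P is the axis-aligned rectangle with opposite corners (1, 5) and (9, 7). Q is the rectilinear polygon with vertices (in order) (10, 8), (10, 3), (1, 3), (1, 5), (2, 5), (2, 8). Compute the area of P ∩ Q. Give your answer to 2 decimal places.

14.00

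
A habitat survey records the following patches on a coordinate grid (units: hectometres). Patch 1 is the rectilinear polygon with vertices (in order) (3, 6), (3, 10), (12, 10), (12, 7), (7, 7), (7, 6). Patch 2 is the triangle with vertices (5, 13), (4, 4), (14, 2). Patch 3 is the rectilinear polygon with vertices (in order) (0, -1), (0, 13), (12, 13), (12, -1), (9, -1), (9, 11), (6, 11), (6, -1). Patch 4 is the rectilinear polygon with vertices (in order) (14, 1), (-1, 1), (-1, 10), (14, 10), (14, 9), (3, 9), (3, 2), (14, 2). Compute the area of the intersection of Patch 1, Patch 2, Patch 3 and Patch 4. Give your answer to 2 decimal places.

1.39

The intersection is the polygon with vertices (4.667,10), (6,10), (6,9), (4.556,9).
By the shoelace formula its area is 1.39.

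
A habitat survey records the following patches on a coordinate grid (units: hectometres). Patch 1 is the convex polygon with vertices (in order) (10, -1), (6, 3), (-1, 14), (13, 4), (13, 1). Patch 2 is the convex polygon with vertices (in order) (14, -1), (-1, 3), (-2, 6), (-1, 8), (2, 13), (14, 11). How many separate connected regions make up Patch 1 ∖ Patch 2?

2

Patch 1 ∖ Patch 2 splits into 2 disjoint pieces (area 1.3853, area 2.0012).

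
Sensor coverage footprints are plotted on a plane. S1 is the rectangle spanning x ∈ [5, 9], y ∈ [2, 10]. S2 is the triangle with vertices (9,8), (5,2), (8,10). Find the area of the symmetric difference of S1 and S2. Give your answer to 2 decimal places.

25.00

|S1| = 32, |S2| = 7, |S1∩S2| = 7.
|S1 △ S2| = |S1| + |S2| − 2·|S1∩S2| = 32 + 7 − 14 = 25.00.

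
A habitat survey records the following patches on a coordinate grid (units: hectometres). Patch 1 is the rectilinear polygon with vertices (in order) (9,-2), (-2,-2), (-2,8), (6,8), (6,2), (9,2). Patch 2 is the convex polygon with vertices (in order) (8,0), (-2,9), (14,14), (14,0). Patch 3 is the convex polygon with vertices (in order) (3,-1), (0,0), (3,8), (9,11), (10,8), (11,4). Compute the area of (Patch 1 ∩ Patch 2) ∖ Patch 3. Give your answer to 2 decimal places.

8.56

|Patch 1 ∩ Patch 2| = 25.5556.
|(Patch 1 ∩ Patch 2) ∩ Patch 3| = 16.9993.
|(Patch 1 ∩ Patch 2) ∖ Patch 3| = 25.5556 − 16.9993 = 8.56.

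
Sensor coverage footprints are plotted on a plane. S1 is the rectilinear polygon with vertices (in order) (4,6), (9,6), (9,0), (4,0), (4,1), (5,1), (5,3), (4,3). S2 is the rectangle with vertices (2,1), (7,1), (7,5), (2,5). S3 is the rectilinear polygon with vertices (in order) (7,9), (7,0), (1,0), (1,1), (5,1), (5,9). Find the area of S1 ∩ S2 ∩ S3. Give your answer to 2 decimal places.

8.00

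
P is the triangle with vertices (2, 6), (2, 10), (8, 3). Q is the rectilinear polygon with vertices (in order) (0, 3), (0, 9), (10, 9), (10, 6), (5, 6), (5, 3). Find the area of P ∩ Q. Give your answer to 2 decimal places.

The intersection is the polygon with vertices (2,9), (2.857,9), (5.429,6), (5,6), (5,4.5), (2,6).
By the shoelace formula its area is 8.68.

8.68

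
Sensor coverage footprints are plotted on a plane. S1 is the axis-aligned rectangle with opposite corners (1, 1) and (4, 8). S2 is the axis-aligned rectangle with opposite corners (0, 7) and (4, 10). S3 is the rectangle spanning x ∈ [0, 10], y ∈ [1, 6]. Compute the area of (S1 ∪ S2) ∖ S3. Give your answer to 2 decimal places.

|S1 ∪ S2| = 30.
|(S1 ∪ S2) ∩ S3| = 15.
|(S1 ∪ S2) ∖ S3| = 30 − 15 = 15.00.

15.00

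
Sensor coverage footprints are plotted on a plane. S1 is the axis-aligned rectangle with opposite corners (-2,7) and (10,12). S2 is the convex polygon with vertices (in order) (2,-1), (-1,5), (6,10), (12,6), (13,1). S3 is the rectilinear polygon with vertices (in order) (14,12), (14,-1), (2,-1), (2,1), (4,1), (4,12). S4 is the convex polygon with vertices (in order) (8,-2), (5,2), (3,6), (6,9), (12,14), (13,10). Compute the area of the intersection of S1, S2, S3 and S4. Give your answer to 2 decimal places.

The intersection is the polygon with vertices (10,7.333), (10,7), (4,7), (6,9), (6.667,9.556).
By the shoelace formula its area is 8.33.

8.33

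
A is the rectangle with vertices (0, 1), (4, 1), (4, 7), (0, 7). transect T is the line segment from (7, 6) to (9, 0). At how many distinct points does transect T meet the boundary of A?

0

The segment lies entirely outside A and never meets its boundary.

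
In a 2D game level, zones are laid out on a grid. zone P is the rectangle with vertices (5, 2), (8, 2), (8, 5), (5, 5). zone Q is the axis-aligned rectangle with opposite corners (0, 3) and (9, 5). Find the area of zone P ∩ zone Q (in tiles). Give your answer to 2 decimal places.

6.00

|zone P∩zone Q|: x∈[5,8], y∈[3,5] → 3·2 = 6.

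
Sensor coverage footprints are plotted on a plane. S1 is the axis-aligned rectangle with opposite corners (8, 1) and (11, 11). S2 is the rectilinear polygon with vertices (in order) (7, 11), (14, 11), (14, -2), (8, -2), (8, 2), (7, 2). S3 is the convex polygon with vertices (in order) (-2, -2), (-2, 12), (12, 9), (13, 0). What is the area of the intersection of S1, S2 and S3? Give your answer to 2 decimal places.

25.61

The intersection is the polygon with vertices (8,1), (8,2), (8,9.857), (11,9.214), (11,1).
By the shoelace formula its area is 25.61.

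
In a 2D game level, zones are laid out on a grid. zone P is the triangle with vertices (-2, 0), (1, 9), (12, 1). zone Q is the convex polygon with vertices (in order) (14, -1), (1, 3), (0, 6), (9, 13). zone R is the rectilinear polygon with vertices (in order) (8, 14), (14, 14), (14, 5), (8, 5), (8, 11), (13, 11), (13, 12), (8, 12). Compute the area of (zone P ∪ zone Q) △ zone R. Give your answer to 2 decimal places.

135.16

|zone P ∪ zone Q| = 121.1647.
|(zone P ∪ zone Q) ∩ zone R| = 17.504.
|(zone P ∪ zone Q) △ zone R| = 121.1647 + 49 − 35.0079 = 135.16.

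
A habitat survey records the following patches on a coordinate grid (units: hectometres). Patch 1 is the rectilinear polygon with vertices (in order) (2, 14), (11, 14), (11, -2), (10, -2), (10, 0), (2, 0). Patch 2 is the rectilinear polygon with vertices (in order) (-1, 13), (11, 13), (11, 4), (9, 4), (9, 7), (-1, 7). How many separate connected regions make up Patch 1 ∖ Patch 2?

2

Patch 1 ∖ Patch 2 splits into 2 disjoint pieces (area 9, area 59).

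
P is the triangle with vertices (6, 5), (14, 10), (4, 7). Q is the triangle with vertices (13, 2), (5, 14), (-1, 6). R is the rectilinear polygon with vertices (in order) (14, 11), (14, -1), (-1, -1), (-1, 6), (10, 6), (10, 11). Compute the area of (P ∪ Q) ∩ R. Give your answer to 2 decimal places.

25.35

|P ∪ Q| = 71.8342.
|(P ∪ Q) ∩ R| = 25.35.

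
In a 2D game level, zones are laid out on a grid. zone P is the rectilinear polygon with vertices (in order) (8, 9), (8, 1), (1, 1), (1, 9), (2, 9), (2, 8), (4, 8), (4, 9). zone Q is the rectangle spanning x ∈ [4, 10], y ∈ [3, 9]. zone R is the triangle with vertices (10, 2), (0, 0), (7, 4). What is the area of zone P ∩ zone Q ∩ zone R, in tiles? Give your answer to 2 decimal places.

1.54

The intersection is the polygon with vertices (5.25,3), (7,4), (8,3.333), (8,3).
By the shoelace formula its area is 1.54.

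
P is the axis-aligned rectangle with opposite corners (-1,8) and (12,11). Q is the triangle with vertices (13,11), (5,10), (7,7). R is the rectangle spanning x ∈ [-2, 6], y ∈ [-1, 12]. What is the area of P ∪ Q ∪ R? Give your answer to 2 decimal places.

123.35

By inclusion–exclusion:
Individual areas: |P| = 39, |Q| = 13, |R| = 104.
|P∩Q| = 11.6458.
|P∩R|: x∈[-1,6], y∈[8,11] → 7·3 = 21.
|Q∩R| = 0.8125.
|P∩Q∩R| = 0.8125.
|P ∪ Q ∪ R| = 156 − 33.4583 + 0.8125 = 123.35.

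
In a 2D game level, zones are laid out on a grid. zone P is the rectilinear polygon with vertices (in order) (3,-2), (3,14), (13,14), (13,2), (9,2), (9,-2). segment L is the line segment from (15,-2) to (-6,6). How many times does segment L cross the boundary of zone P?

The segment meets the boundary at (3,2.571), (9,0.286).

2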